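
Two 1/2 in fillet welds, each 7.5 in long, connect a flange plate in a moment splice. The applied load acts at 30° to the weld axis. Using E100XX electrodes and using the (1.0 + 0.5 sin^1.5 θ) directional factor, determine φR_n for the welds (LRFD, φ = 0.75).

φR_n ≈ 281 kips

E100XX → F_EXX = 100 ksi.
t_e = 0.707 × 0.5 = 0.3535 in; A_we = 0.3535 × 15 = 5.302 in².
Directional factor: 1.0 + 0.5 sin^1.5(30°) = 1.177.
F_nw = 0.6 × 100 × 1.177 = 70.61 ksi.
φR_n = 0.75 × 70.61 × 5.302 = 280.8 kips.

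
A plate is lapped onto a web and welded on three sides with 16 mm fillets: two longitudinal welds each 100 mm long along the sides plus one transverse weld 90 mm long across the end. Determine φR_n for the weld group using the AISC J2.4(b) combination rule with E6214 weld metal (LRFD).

E62XX → F_EXX = 620 MPa.
t_e = 0.707 × 16 = 11.31 mm.
R_nwl = 0.6 × 620 × 11.31 × 200 × 10⁻³ = 841.6 kN (longitudinal, 2 welds).
R_nwt = 0.6 × 620 × 11.31 × 90 × 10⁻³ = 378.7 kN (transverse, base value).
(i) R_nwl + R_nwt = 1220 kN; (ii) 0.85 R_nwl + 1.5 R_nwt = 1283 kN.
R_n = max = 1283 kN [governs: (ii)]; φR_n = 962.6 kN.

φR_n ≈ 963 kN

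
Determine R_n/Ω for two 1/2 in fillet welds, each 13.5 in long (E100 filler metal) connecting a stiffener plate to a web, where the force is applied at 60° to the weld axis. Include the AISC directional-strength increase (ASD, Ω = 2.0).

R_n/Ω ≈ 402 kip

E100XX → F_EXX = 100 ksi.
t_e = 0.707 × 0.5 = 0.3535 in; A_we = 0.3535 × 27 = 9.544 in².
Directional factor: 1.0 + 0.5 sin^1.5(60°) = 1.403.
F_nw = 0.6 × 100 × 1.403 = 84.18 ksi.
R_n/Ω = (84.18 × 9.544) / 2.0 = 401.7 kip.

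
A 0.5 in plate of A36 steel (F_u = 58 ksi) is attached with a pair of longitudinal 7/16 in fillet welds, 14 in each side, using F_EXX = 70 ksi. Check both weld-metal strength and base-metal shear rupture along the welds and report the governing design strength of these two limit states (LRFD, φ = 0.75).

t_e = 0.707 × 0.4375 = 0.3093 in; L = 28 in.
Weld metal: φR_n = 0.75 × 0.6 × 70 × 0.3093 × 28 = 272.8 kips.
Base metal (shear rupture): φR_n = 0.75 × 0.6 × 58 × 0.5 × 28 = 365.4 kips.
Governing: weld metal.

φR_n ≈ 273 kips (weld metal governs)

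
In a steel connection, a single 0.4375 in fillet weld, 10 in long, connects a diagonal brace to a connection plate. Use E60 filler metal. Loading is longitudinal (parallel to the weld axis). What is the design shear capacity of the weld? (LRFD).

E60XX → F_EXX = 60 ksi.
Effective throat t_e = 0.707 × 0.4375 = 0.3093 in.
Total length L = 10 in; A_we = 0.3093 × 10 = 3.093 in².
F_nw = 0.6 F_EXX = 0.6 × 60 = 36 ksi.
φR_n = 0.75 × 36 × 3.093 = 83.51 kip.

φR_n ≈ 83.5 kip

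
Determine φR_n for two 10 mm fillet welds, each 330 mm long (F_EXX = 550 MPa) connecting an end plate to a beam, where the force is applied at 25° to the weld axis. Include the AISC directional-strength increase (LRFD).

t_e = 0.707 × 10 = 7.07 mm; A_we = 7.07 × 660 = 4666 mm².
Directional factor: 1.0 + 0.5 sin^1.5(25°) = 1.137.
F_nw = 0.6 × 550 × 1.137 = 375.3 MPa.
φR_n = 0.75 × 375.3 × 4666 × 10⁻³ = 1314 kN.

φR_n ≈ 1310 kN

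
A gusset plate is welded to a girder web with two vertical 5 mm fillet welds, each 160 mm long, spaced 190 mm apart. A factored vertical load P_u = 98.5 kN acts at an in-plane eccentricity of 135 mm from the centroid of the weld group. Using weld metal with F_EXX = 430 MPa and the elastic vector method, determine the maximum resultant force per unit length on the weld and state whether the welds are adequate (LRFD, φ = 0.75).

Total weld length L_w = 320 mm. Treat welds as unit-width lines.
Polar moment about centroid: J = 2[d³/12 + d(b/2)²] = 2[160³/12 + 160×95²] = 3571000 mm³.
Direct shear f_v = P/L_w = 98.5×10³ / 320 = 307.8 N/mm (vertical).
Torsion M = P·e = 98.5×10³ × 135 = 13298000 N·mm.
Critical point at (x, y) = (95, 80) from centroid. f_tx = M·y/J = 297.9 N/mm; f_ty = M·x/J = 353.8 N/mm.
Resultant f_max = √[f_tx² + (f_v + f_ty)²] = √[297.9² + (307.8 + 353.8)²] = 725.6 N/mm.
Capacity per unit length: φr_n = 0.75 × 0.6 × 430 × (0.707 × 5) = 684 N/mm.
725.6 > 684 → NOT adequate.

f_max ≈ 726 N/mm; NOT adequate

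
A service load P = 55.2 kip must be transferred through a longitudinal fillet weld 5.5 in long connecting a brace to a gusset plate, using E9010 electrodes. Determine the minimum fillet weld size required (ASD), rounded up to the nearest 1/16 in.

w = 9/16 in

E90XX → F_EXX = 90 ksi.
Total weld length L = 5.5 in.
Required throat t_e = P × Ω / (0.6 F_EXX × L) = 55.2 × 2.0 / (0.6 × 90 × 5.5) = 0.3717 in.
Required leg w = t_e / 0.707 = 0.5258 in → use 9/16 in.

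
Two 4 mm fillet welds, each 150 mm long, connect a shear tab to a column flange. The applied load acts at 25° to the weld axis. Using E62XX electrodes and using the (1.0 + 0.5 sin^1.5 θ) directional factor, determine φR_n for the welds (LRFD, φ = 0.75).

E62XX → F_EXX = 620 MPa.
t_e = 0.707 × 4 = 2.828 mm; A_we = 2.828 × 300 = 848.4 mm².
Directional factor: 1.0 + 0.5 sin^1.5(25°) = 1.137.
F_nw = 0.6 × 620 × 1.137 = 423.1 MPa.
φR_n = 0.75 × 423.1 × 848.4 × 10⁻³ = 269.2 kN.

φR_n ≈ 269 kN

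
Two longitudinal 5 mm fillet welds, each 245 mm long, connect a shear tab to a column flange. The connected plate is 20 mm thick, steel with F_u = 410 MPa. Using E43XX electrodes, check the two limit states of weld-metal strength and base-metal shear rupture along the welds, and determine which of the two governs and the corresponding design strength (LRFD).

φR_n ≈ 335 kN (weld metal governs)

E43XX → F_EXX = 430 MPa.
t_e = 0.707 × 5 = 3.535 mm; L = 490 mm.
Weld metal: φR_n = 0.75 × 0.6 × 430 × 3.535 × 490 × 10⁻³ = 335.2 kN.
Base metal (shear rupture): φR_n = 0.75 × 0.6 × 410 × 20 × 490 × 10⁻³ = 1808 kN.
Governing: weld metal.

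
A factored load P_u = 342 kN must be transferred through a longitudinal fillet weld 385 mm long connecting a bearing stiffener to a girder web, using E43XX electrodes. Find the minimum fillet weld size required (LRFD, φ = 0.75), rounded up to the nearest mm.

w = 7 mm

E43XX → F_EXX = 430 MPa.
Total weld length L = 385 mm.
Required throat t_e = P_u / (φ × 0.6 F_EXX × L) = 342 / (0.75 × 0.6 × 430 × 385 × 10⁻³) = 4.591 mm.
Required leg w = t_e / 0.707 = 6.493 mm → use 7 mm.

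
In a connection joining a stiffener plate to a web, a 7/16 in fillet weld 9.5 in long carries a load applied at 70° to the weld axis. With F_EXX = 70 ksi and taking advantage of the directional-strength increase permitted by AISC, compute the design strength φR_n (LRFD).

t_e = 0.707 × 0.4375 = 0.3093 in; A_we = 0.3093 × 9.5 = 2.938 in².
Directional factor: 1.0 + 0.5 sin^1.5(70°) = 1.455.
F_nw = 0.6 × 70 × 1.455 = 61.13 ksi.
φR_n = 0.75 × 61.13 × 2.938 = 134.7 kip.

φR_n ≈ 135 kip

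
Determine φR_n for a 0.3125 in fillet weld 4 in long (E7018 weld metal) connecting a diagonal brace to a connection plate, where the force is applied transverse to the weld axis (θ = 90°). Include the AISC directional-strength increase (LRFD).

E70XX → F_EXX = 70 ksi.
t_e = 0.707 × 0.3125 = 0.2209 in; A_we = 0.2209 × 4 = 0.8837 in².
Directional factor: 1.0 + 0.5 sin^1.5(90°) = 1.5.
F_nw = 0.6 × 70 × 1.5 = 63 ksi.
φR_n = 0.75 × 63 × 0.8837 = 41.76 kips.

φR_n ≈ 41.8 kips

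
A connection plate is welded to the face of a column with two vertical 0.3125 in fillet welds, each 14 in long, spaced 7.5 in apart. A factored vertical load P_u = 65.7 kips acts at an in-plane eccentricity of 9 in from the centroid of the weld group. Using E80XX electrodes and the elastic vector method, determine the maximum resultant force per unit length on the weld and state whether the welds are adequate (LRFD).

f_max ≈ 6.94 kip/in; adequate

E80XX → F_EXX = 80 ksi.
Total weld length L_w = 28 in. Treat welds as unit-width lines.
Polar moment about centroid: J = 2[d³/12 + d(b/2)²] = 2[14³/12 + 14×3.75²] = 851.1 in³.
Direct shear f_v = P/L_w = 65.7 / 28 = 2.346 kip/in (vertical).
Torsion M = P·e = 65.7 × 9 = 591.3 kip·in.
Critical point at (x, y) = (3.75, 7) from centroid. f_tx = M·y/J = 4.863 kip/in; f_ty = M·x/J = 2.605 kip/in.
Resultant f_max = √[f_tx² + (f_v + f_ty)²] = √[4.863² + (2.346 + 2.605)²] = 6.941 kip/in.
Capacity per unit length: φr_n = 0.75 × 0.6 × 80 × (0.707 × 0.3125) = 7.954 kip/in.
6.941 ≤ 7.954 → adequate.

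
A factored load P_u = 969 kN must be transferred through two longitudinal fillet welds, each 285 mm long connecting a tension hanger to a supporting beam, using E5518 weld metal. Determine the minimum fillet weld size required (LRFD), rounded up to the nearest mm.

w = 10 mm

E55XX → F_EXX = 550 MPa.
Total weld length L = 570 mm.
Required throat t_e = P_u / (φ × 0.6 F_EXX × L) = 969 / (0.75 × 0.6 × 550 × 570 × 10⁻³) = 6.869 mm.
Required leg w = t_e / 0.707 = 9.715 mm → use 10 mm.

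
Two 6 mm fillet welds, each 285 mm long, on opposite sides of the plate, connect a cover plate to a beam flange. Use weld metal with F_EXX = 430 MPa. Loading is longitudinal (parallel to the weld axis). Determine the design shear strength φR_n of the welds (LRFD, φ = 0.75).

φR_n ≈ 468 kN

Effective throat t_e = 0.707 × 6 = 4.242 mm.
Total length L = 570 mm; A_we = 4.242 × 570 = 2418 mm².
F_nw = 0.6 F_EXX = 0.6 × 430 = 258 MPa.
φR_n = 0.75 × 258 × 2418 × 10⁻³ = 467.9 kN.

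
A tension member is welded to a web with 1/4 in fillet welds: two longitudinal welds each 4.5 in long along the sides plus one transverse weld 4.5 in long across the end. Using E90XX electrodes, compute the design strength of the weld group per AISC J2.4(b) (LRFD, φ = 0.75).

E90XX → F_EXX = 90 ksi.
t_e = 0.707 × 0.25 = 0.1767 in.
R_nwl = 0.6 × 90 × 0.1767 × 9 = 85.9 kips (longitudinal, 2 welds).
R_nwt = 0.6 × 90 × 0.1767 × 4.5 = 42.95 kips (transverse, base value).
(i) R_nwl + R_nwt = 128.9 kips; (ii) 0.85 R_nwl + 1.5 R_nwt = 137.4 kips.
R_n = max = 137.4 kips [governs: (ii)]; φR_n = 103.1 kips.

φR_n ≈ 103 kips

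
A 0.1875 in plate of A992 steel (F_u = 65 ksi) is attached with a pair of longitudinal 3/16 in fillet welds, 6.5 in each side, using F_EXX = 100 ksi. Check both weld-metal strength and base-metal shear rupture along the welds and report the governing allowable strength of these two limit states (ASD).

t_e = 0.707 × 0.1875 = 0.1326 in; L = 13 in.
Weld metal: R_n/Ω = (1/2.0) × 0.6 × 100 × 0.1326 × 13 = 51.7 kip.
Base metal (shear rupture): R_n/Ω = (1/2.0) × 0.6 × 65 × 0.1875 × 13 = 47.53 kip.
Governing: base-metal shear rupture.

R_n/Ω ≈ 47.5 kip (base-metal shear rupture governs)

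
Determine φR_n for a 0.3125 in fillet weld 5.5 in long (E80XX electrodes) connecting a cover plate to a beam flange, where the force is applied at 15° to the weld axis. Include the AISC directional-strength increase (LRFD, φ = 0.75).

E80XX → F_EXX = 80 ksi.
t_e = 0.707 × 0.3125 = 0.2209 in; A_we = 0.2209 × 5.5 = 1.215 in².
Directional factor: 1.0 + 0.5 sin^1.5(15°) = 1.066.
F_nw = 0.6 × 80 × 1.066 = 51.16 ksi.
φR_n = 0.75 × 51.16 × 1.215 = 46.63 kips.

φR_n ≈ 46.6 kips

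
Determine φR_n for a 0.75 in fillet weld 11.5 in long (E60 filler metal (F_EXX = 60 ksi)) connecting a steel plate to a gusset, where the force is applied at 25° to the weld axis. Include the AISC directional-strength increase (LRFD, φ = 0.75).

φR_n ≈ 187 kip

t_e = 0.707 × 0.75 = 0.5302 in; A_we = 0.5302 × 11.5 = 6.098 in².
Directional factor: 1.0 + 0.5 sin^1.5(25°) = 1.137.
F_nw = 0.6 × 60 × 1.137 = 40.95 ksi.
φR_n = 0.75 × 40.95 × 6.098 = 187.3 kip.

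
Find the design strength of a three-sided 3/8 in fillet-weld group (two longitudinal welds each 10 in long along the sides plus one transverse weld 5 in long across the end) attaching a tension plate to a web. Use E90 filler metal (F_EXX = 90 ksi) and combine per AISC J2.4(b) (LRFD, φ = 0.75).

t_e = 0.707 × 0.375 = 0.2651 in.
R_nwl = 0.6 × 90 × 0.2651 × 20 = 286.3 kips (longitudinal, 2 welds).
R_nwt = 0.6 × 90 × 0.2651 × 5 = 71.58 kips (transverse, base value).
(i) R_nwl + R_nwt = 357.9 kips; (ii) 0.85 R_nwl + 1.5 R_nwt = 350.8 kips.
R_n = max = 357.9 kips [governs: (i)]; φR_n = 268.4 kips.

φR_n ≈ 268 kips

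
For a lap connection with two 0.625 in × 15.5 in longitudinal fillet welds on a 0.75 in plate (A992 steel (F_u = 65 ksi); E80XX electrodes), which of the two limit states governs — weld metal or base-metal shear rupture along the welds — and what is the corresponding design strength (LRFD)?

φR_n ≈ 493 kip (weld metal governs)

E80XX → F_EXX = 80 ksi.
t_e = 0.707 × 0.625 = 0.4419 in; L = 31 in.
Weld metal: φR_n = 0.75 × 0.6 × 80 × 0.4419 × 31 = 493.1 kip.
Base metal (shear rupture): φR_n = 0.75 × 0.6 × 65 × 0.75 × 31 = 680.1 kip.
Governing: weld metal.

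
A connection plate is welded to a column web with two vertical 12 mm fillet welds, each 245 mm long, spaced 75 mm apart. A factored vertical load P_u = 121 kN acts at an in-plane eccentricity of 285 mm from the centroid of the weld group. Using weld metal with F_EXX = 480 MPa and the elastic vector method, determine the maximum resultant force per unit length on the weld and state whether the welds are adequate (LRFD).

f_max ≈ 1500 N/mm; adequate

Total weld length L_w = 490 mm. Treat welds as unit-width lines.
Polar moment about centroid: J = 2[d³/12 + d(b/2)²] = 2[245³/12 + 245×37.5²] = 3140000 mm³.
Direct shear f_v = P/L_w = 121×10³ / 490 = 246.9 N/mm (vertical).
Torsion M = P·e = 121×10³ × 285 = 34485000 N·mm.
Critical point at (x, y) = (37.5, 122.5) from centroid. f_tx = M·y/J = 1345 N/mm; f_ty = M·x/J = 411.8 N/mm.
Resultant f_max = √[f_tx² + (f_v + f_ty)²] = √[1345² + (246.9 + 411.8)²] = 1498 N/mm.
Capacity per unit length: φr_n = 0.75 × 0.6 × 480 × (0.707 × 12) = 1833 N/mm.
1498 ≤ 1833 → adequate.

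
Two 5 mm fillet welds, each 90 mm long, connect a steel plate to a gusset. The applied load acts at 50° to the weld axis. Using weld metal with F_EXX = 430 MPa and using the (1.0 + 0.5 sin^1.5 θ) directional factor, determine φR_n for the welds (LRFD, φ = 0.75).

t_e = 0.707 × 5 = 3.535 mm; A_we = 3.535 × 180 = 636.3 mm².
Directional factor: 1.0 + 0.5 sin^1.5(50°) = 1.335.
F_nw = 0.6 × 430 × 1.335 = 344.5 MPa.
φR_n = 0.75 × 344.5 × 636.3 × 10⁻³ = 164.4 kN.

φR_n ≈ 164 kN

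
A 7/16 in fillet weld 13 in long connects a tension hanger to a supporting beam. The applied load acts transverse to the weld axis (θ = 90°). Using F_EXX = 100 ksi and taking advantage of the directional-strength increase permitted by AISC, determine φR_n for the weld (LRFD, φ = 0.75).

φR_n ≈ 271 kip

t_e = 0.707 × 0.4375 = 0.3093 in; A_we = 0.3093 × 13 = 4.021 in².
Directional factor: 1.0 + 0.5 sin^1.5(90°) = 1.5.
F_nw = 0.6 × 100 × 1.5 = 90 ksi.
φR_n = 0.75 × 90 × 4.021 = 271.4 kip.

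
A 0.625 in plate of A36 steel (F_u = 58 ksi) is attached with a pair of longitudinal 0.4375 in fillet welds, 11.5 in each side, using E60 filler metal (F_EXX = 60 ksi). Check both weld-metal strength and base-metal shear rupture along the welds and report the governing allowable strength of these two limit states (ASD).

R_n/Ω ≈ 128 kip (weld metal governs)

t_e = 0.707 × 0.4375 = 0.3093 in; L = 23 in.
Weld metal: R_n/Ω = (1/2.0) × 0.6 × 60 × 0.3093 × 23 = 128.1 kip.
Base metal (shear rupture): R_n/Ω = (1/2.0) × 0.6 × 58 × 0.625 × 23 = 250.1 kip.
Governing: weld metal.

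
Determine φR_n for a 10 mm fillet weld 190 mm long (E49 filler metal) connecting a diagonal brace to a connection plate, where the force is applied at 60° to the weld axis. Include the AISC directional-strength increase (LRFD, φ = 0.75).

E49XX → F_EXX = 490 MPa.
t_e = 0.707 × 10 = 7.07 mm; A_we = 7.07 × 190 = 1343 mm².
Directional factor: 1.0 + 0.5 sin^1.5(60°) = 1.403.
F_nw = 0.6 × 490 × 1.403 = 412.5 MPa.
φR_n = 0.75 × 412.5 × 1343 × 10⁻³ = 415.6 kN.

φR_n ≈ 416 kN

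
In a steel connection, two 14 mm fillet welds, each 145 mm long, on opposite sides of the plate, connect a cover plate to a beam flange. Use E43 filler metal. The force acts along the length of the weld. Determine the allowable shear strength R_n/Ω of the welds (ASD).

E43XX → F_EXX = 430 MPa.
Effective throat t_e = 0.707 × 14 = 9.898 mm.
Total length L = 290 mm; A_we = 9.898 × 290 = 2870 mm².
F_nw = 0.6 F_EXX = 0.6 × 430 = 258 MPa.
R_n = 258 × 2870 × 10⁻³ = 740.6 kN; R_n/Ω = 740.6/2.0 = 370.3 kN.

R_n/Ω ≈ 370 kN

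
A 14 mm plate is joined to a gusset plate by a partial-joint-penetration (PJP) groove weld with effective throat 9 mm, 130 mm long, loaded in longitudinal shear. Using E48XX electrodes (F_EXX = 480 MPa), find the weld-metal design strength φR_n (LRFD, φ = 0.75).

φR_n ≈ 253 kN

Effective throat (given) t_e = 9 mm.
A_we = 9 × 130 = 1170 mm².
F_nw = 0.6 F_EXX = 288 MPa.
φR_n = 0.75 × 288 × 1170 × 10⁻³ = 252.7 kN.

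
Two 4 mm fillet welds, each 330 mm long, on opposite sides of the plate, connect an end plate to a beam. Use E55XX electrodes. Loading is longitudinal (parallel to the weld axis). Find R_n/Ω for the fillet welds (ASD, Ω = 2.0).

R_n/Ω ≈ 308 kN

E55XX → F_EXX = 550 MPa.
Effective throat t_e = 0.707 × 4 = 2.828 mm.
Total length L = 660 mm; A_we = 2.828 × 660 = 1866 mm².
F_nw = 0.6 F_EXX = 0.6 × 550 = 330 MPa.
R_n = 330 × 1866 × 10⁻³ = 615.9 kN; R_n/Ω = 615.9/2.0 = 308 kN.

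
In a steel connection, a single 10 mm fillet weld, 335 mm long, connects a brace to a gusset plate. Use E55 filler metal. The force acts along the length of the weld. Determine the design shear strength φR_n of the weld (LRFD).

E55XX → F_EXX = 550 MPa.
Effective throat t_e = 0.707 × 10 = 7.07 mm.
Total length L = 335 mm; A_we = 7.07 × 335 = 2368 mm².
F_nw = 0.6 F_EXX = 0.6 × 550 = 330 MPa.
φR_n = 0.75 × 330 × 2368 × 10⁻³ = 586.2 kN.

φR_n ≈ 586 kN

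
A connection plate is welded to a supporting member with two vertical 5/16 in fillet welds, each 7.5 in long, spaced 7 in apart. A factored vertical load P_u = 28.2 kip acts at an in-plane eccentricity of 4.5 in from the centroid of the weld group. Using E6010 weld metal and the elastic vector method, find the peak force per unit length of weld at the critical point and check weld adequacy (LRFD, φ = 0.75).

E60XX → F_EXX = 60 ksi.
Total weld length L_w = 15 in. Treat welds as unit-width lines.
Polar moment about centroid: J = 2[d³/12 + d(b/2)²] = 2[7.5³/12 + 7.5×3.5²] = 254.1 in³.
Direct shear f_v = P/L_w = 28.2 / 15 = 1.88 kip/in (vertical).
Torsion M = P·e = 28.2 × 4.5 = 126.9 kip·in.
Critical point at (x, y) = (3.5, 3.75) from centroid. f_tx = M·y/J = 1.873 kip/in; f_ty = M·x/J = 1.748 kip/in.
Resultant f_max = √[f_tx² + (f_v + f_ty)²] = √[1.873² + (1.88 + 1.748)²] = 4.083 kip/in.
Capacity per unit length: φr_n = 0.75 × 0.6 × 60 × (0.707 × 0.3125) = 5.965 kip/in.
4.083 ≤ 5.965 → adequate.

f_max ≈ 4.08 kip/in; adequate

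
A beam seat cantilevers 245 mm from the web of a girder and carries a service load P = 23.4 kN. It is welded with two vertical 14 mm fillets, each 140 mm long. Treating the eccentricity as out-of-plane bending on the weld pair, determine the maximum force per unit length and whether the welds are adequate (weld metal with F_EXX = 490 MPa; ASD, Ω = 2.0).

f_max ≈ 881 N/mm; adequate

L_w = 2 × 140 = 280 mm; section modulus (unit throat) S = 2 × L²/6 = 6533 mm².
Direct shear f_v = P/L_w = 23.4×10³/280 = 83.57 N/mm.
Moment M = P × e = 23.4×10³ × 245 = 5733000 N·mm; bending f_b = M/S = 877.5 N/mm.
f_max = √(f_v² + f_b²) = √(83.57² + 877.5²) = 881.5 N/mm.
r_n/Ω = (1/2.0) × 0.6 × 490 × (0.707 × 14) = 1455 N/mm → adequate.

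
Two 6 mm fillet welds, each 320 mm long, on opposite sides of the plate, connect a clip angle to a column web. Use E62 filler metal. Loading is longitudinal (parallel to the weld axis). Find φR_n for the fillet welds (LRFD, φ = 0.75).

E62XX → F_EXX = 620 MPa.
Effective throat t_e = 0.707 × 6 = 4.242 mm.
Total length L = 640 mm; A_we = 4.242 × 640 = 2715 mm².
F_nw = 0.6 F_EXX = 0.6 × 620 = 372 MPa.
φR_n = 0.75 × 372 × 2715 × 10⁻³ = 757.5 kN.

φR_n ≈ 757 kN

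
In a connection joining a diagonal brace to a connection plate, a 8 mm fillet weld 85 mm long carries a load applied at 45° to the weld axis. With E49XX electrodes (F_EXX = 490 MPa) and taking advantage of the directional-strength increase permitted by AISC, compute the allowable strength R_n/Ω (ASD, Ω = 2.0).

R_n/Ω ≈ 91.7 kN

t_e = 0.707 × 8 = 5.656 mm; A_we = 5.656 × 85 = 480.8 mm².
Directional factor: 1.0 + 0.5 sin^1.5(45°) = 1.297.
F_nw = 0.6 × 490 × 1.297 = 381.4 MPa.
R_n/Ω = (381.4 × 480.8) / 2.0 × 10⁻³ = 91.68 kN.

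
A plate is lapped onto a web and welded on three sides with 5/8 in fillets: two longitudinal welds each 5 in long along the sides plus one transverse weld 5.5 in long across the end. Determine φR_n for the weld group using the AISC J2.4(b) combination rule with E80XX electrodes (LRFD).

φR_n ≈ 266 kip

E80XX → F_EXX = 80 ksi.
t_e = 0.707 × 0.625 = 0.4419 in.
R_nwl = 0.6 × 80 × 0.4419 × 10 = 212.1 kip (longitudinal, 2 welds).
R_nwt = 0.6 × 80 × 0.4419 × 5.5 = 116.7 kip (transverse, base value).
(i) R_nwl + R_nwt = 328.8 kip; (ii) 0.85 R_nwl + 1.5 R_nwt = 355.3 kip.
R_n = max = 355.3 kip [governs: (ii)]; φR_n = 266.5 kip.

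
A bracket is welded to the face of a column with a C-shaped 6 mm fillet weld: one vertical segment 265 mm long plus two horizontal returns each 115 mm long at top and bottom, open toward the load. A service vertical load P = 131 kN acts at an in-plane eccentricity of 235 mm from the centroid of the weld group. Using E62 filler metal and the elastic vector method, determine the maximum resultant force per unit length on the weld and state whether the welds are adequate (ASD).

f_max ≈ 957 N/mm; NOT adequate

E62XX → F_EXX = 620 MPa.
Total weld length L_w = 495 mm. Treat welds as unit-width lines.
Centroid: x̄ = 2×115×57.5 / 495 = 26.72 mm from the vertical weld.
Polar moment about centroid: J = I_x + I_y = [265³/12 + 2×115×132.5²] + [265×26.72² + 2(115³/12 + 115×30.78²)] = 6249000 mm³.
Direct shear f_v = P/L_w = 131×10³ / 495 = 264.6 N/mm (vertical).
Torsion M = P·e = 131×10³ × 235 = 30785000 N·mm.
Critical point at (x, y) = (88.28, 132.5) from centroid. f_tx = M·y/J = 652.7 N/mm; f_ty = M·x/J = 434.9 N/mm.
Resultant f_max = √[f_tx² + (f_v + f_ty)²] = √[652.7² + (264.6 + 434.9)²] = 956.8 N/mm.
Capacity per unit length: r_n/Ω = (1/2.0) × 0.6 × 620 × (0.707 × 6) = 789 N/mm.
956.8 > 789 → NOT adequate.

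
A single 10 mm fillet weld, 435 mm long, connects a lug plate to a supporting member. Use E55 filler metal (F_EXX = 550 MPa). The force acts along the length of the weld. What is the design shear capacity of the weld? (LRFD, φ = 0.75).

Effective throat t_e = 0.707 × 10 = 7.07 mm.
Total length L = 435 mm; A_we = 7.07 × 435 = 3075 mm².
F_nw = 0.6 F_EXX = 0.6 × 550 = 330 MPa.
φR_n = 0.75 × 330 × 3075 × 10⁻³ = 761.2 kN.

φR_n ≈ 761 kN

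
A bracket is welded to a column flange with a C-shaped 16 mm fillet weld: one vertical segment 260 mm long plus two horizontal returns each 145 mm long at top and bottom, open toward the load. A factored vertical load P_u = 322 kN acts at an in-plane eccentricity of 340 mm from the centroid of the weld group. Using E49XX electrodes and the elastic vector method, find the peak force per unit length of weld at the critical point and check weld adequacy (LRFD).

f_max ≈ 2830 N/mm; NOT adequate

E49XX → F_EXX = 490 MPa.
Total weld length L_w = 550 mm. Treat welds as unit-width lines.
Centroid: x̄ = 2×145×72.5 / 550 = 38.23 mm from the vertical weld.
Polar moment about centroid: J = I_x + I_y = [260³/12 + 2×145×130²] + [260×38.23² + 2(145³/12 + 145×34.27²)] = 7594000 mm³.
Direct shear f_v = P/L_w = 322×10³ / 550 = 585.5 N/mm (vertical).
Torsion M = P·e = 322×10³ × 340 = 109480000 N·mm.
Critical point at (x, y) = (106.8, 130) from centroid. f_tx = M·y/J = 1874 N/mm; f_ty = M·x/J = 1539 N/mm.
Resultant f_max = √[f_tx² + (f_v + f_ty)²] = √[1874² + (585.5 + 1539)²] = 2833 N/mm.
Capacity per unit length: φr_n = 0.75 × 0.6 × 490 × (0.707 × 16) = 2494 N/mm.
2833 > 2494 → NOT adequate.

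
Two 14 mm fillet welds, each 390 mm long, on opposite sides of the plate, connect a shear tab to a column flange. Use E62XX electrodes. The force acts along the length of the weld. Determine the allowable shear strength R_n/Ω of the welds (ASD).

E62XX → F_EXX = 620 MPa.
Effective throat t_e = 0.707 × 14 = 9.898 mm.
Total length L = 780 mm; A_we = 9.898 × 780 = 7720 mm².
F_nw = 0.6 F_EXX = 0.6 × 620 = 372 MPa.
R_n = 372 × 7720 × 10⁻³ = 2872 kN; R_n/Ω = 2872/2.0 = 1436 kN.

R_n/Ω ≈ 1440 kN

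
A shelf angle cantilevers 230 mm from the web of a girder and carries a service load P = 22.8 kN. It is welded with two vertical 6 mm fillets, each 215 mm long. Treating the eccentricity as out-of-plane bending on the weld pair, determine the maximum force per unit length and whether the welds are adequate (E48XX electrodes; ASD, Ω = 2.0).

f_max ≈ 344 N/mm; adequate

E48XX → F_EXX = 480 MPa.
L_w = 2 × 215 = 430 mm; section modulus (unit throat) S = 2 × L²/6 = 15410 mm².
Direct shear f_v = P/L_w = 22.8×10³/430 = 53.02 N/mm.
Moment M = P × e = 22.8×10³ × 230 = 5244000 N·mm; bending f_b = M/S = 340.3 N/mm.
f_max = √(f_v² + f_b²) = √(53.02² + 340.3²) = 344.4 N/mm.
r_n/Ω = (1/2.0) × 0.6 × 480 × (0.707 × 6) = 610.8 N/mm → adequate.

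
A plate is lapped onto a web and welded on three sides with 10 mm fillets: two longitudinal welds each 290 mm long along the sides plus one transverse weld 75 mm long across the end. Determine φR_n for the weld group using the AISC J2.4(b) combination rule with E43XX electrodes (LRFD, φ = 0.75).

E43XX → F_EXX = 430 MPa.
t_e = 0.707 × 10 = 7.07 mm.
R_nwl = 0.6 × 430 × 7.07 × 580 × 10⁻³ = 1058 kN (longitudinal, 2 welds).
R_nwt = 0.6 × 430 × 7.07 × 75 × 10⁻³ = 136.8 kN (transverse, base value).
(i) R_nwl + R_nwt = 1195 kN; (ii) 0.85 R_nwl + 1.5 R_nwt = 1104 kN.
R_n = max = 1195 kN [governs: (i)]; φR_n = 896.1 kN.

φR_n ≈ 896 kN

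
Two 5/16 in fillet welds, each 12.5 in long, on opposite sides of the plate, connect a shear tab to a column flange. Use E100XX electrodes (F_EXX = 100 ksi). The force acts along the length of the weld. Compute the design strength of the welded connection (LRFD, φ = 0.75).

Effective throat t_e = 0.707 × 0.3125 = 0.2209 in.
Total length L = 25 in; A_we = 0.2209 × 25 = 5.523 in².
F_nw = 0.6 F_EXX = 0.6 × 100 = 60 ksi.
φR_n = 0.75 × 60 × 5.523 = 248.6 kips.

φR_n ≈ 249 kips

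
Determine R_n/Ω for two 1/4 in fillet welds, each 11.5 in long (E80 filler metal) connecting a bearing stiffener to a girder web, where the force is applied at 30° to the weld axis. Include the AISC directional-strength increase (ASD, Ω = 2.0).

R_n/Ω ≈ 115 kips

E80XX → F_EXX = 80 ksi.
t_e = 0.707 × 0.25 = 0.1767 in; A_we = 0.1767 × 23 = 4.065 in².
Directional factor: 1.0 + 0.5 sin^1.5(30°) = 1.177.
F_nw = 0.6 × 80 × 1.177 = 56.49 ksi.
R_n/Ω = (56.49 × 4.065) / 2.0 = 114.8 kips.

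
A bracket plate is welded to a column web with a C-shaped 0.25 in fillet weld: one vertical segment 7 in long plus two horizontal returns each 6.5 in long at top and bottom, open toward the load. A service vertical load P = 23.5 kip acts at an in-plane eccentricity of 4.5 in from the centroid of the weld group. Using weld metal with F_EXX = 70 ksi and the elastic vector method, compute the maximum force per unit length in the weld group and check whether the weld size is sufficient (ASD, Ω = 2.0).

f_max ≈ 3.11 kip/in; adequate

Total weld length L_w = 20 in. Treat welds as unit-width lines.
Centroid: x̄ = 2×6.5×3.25 / 20 = 2.112 in from the vertical weld.
Polar moment about centroid: J = I_x + I_y = [7³/12 + 2×6.5×3.5²] + [7×2.112² + 2(6.5³/12 + 6.5×1.138²)] = 281.7 in³.
Direct shear f_v = P/L_w = 23.5 / 20 = 1.175 kip/in (vertical).
Torsion M = P·e = 23.5 × 4.5 = 105.75 kip·in.
Critical point at (x, y) = (4.388, 3.5) from centroid. f_tx = M·y/J = 1.314 kip/in; f_ty = M·x/J = 1.647 kip/in.
Resultant f_max = √[f_tx² + (f_v + f_ty)²] = √[1.314² + (1.175 + 1.647)²] = 3.113 kip/in.
Capacity per unit length: r_n/Ω = (1/2.0) × 0.6 × 70 × (0.707 × 0.25) = 3.712 kip/in.
3.113 ≤ 3.712 → adequate.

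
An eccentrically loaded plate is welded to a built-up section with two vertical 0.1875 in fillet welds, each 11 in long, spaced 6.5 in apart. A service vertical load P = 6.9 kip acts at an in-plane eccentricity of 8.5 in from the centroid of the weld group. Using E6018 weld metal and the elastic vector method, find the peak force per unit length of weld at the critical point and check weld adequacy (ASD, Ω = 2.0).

E60XX → F_EXX = 60 ksi.
Total weld length L_w = 22 in. Treat welds as unit-width lines.
Polar moment about centroid: J = 2[d³/12 + d(b/2)²] = 2[11³/12 + 11×3.25²] = 454.2 in³.
Direct shear f_v = P/L_w = 6.9 / 22 = 0.3136 kip/in (vertical).
Torsion M = P·e = 6.9 × 8.5 = 58.65 kip·in.
Critical point at (x, y) = (3.25, 5.5) from centroid. f_tx = M·y/J = 0.7102 kip/in; f_ty = M·x/J = 0.4197 kip/in.
Resultant f_max = √[f_tx² + (f_v + f_ty)²] = √[0.7102² + (0.3136 + 0.4197)²] = 1.021 kip/in.
Capacity per unit length: r_n/Ω = (1/2.0) × 0.6 × 60 × (0.707 × 0.1875) = 2.386 kip/in.
1.021 ≤ 2.386 → adequate.

f_max ≈ 1.02 kip/in; adequate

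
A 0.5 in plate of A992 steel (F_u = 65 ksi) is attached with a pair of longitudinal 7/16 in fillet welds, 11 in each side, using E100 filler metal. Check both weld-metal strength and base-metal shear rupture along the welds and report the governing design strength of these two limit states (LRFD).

φR_n ≈ 306 kip (weld metal governs)

E100XX → F_EXX = 100 ksi.
t_e = 0.707 × 0.4375 = 0.3093 in; L = 22 in.
Weld metal: φR_n = 0.75 × 0.6 × 100 × 0.3093 × 22 = 306.2 kip.
Base metal (shear rupture): φR_n = 0.75 × 0.6 × 65 × 0.5 × 22 = 321.8 kip.
Governing: weld metal.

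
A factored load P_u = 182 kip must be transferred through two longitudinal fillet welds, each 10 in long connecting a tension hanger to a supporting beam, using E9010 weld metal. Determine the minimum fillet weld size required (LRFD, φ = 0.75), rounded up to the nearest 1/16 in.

E90XX → F_EXX = 90 ksi.
Total weld length L = 20 in.
Required throat t_e = P_u / (φ × 0.6 F_EXX × L) = 182 / (0.75 × 0.6 × 90 × 20) = 0.2247 in.
Required leg w = t_e / 0.707 = 0.3178 in → use 3/8 in.

w = 3/8 in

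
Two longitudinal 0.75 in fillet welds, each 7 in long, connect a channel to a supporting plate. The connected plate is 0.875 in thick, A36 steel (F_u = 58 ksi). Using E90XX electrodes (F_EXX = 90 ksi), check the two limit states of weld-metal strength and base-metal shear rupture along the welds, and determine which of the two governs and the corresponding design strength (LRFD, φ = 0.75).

φR_n ≈ 301 kips (weld metal governs)

t_e = 0.707 × 0.75 = 0.5302 in; L = 14 in.
Weld metal: φR_n = 0.75 × 0.6 × 90 × 0.5302 × 14 = 300.7 kips.
Base metal (shear rupture): φR_n = 0.75 × 0.6 × 58 × 0.875 × 14 = 319.7 kips.
Governing: weld metal.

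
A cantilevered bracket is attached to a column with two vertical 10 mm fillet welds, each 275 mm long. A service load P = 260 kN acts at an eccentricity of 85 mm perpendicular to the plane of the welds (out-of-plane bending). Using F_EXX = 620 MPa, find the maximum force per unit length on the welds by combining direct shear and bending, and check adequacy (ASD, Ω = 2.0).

f_max ≈ 996 N/mm; adequate

L_w = 2 × 275 = 550 mm; section modulus (unit throat) S = 2 × L²/6 = 25210 mm².
Direct shear f_v = P/L_w = 260×10³/550 = 472.7 N/mm.
Moment M = P × e = 260×10³ × 85 = 22100000 N·mm; bending f_b = M/S = 876.7 N/mm.
f_max = √(f_v² + f_b²) = √(472.7² + 876.7²) = 996 N/mm.
r_n/Ω = (1/2.0) × 0.6 × 620 × (0.707 × 10) = 1315 N/mm → adequate.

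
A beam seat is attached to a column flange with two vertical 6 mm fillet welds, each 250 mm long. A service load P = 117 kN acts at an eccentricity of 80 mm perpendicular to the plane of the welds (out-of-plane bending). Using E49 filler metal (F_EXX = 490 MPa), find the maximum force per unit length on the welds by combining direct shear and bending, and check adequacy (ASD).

L_w = 2 × 250 = 500 mm; section modulus (unit throat) S = 2 × L²/6 = 20830 mm².
Direct shear f_v = P/L_w = 117×10³/500 = 234 N/mm.
Moment M = P × e = 117×10³ × 80 = 9360000 N·mm; bending f_b = M/S = 449.3 N/mm.
f_max = √(f_v² + f_b²) = √(234² + 449.3²) = 506.6 N/mm.
r_n/Ω = (1/2.0) × 0.6 × 490 × (0.707 × 6) = 623.6 N/mm → adequate.

f_max ≈ 507 N/mm; adequate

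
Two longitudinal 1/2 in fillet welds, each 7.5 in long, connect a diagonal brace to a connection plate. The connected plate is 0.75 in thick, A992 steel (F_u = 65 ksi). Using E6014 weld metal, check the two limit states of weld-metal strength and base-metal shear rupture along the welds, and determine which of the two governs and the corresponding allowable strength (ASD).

E60XX → F_EXX = 60 ksi.
t_e = 0.707 × 0.5 = 0.3535 in; L = 15 in.
Weld metal: R_n/Ω = (1/2.0) × 0.6 × 60 × 0.3535 × 15 = 95.44 kips.
Base metal (shear rupture): R_n/Ω = (1/2.0) × 0.6 × 65 × 0.75 × 15 = 219.4 kips.
Governing: weld metal.

R_n/Ω ≈ 95.4 kips (weld metal governs)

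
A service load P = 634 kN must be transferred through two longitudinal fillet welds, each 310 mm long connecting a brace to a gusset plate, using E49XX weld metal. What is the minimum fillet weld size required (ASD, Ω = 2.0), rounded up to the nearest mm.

w = 10 mm

E49XX → F_EXX = 490 MPa.
Total weld length L = 620 mm.
Required throat t_e = P × Ω / (0.6 F_EXX × L) = 634 × 2.0 / (0.6 × 490 × 620 × 10⁻³) = 6.956 mm.
Required leg w = t_e / 0.707 = 9.839 mm → use 10 mm.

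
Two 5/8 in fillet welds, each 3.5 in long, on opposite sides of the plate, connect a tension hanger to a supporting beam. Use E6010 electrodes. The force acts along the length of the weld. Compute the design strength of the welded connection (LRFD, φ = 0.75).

φR_n ≈ 83.5 kip

E60XX → F_EXX = 60 ksi.
Effective throat t_e = 0.707 × 0.625 = 0.4419 in.
Total length L = 7 in; A_we = 0.4419 × 7 = 3.093 in².
F_nw = 0.6 F_EXX = 0.6 × 60 = 36 ksi.
φR_n = 0.75 × 36 × 3.093 = 83.51 kip.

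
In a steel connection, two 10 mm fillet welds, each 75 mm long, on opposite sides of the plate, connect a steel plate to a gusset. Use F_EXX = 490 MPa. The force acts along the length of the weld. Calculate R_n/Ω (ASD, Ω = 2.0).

Effective throat t_e = 0.707 × 10 = 7.07 mm.
Total length L = 150 mm; A_we = 7.07 × 150 = 1060 mm².
F_nw = 0.6 F_EXX = 0.6 × 490 = 294 MPa.
R_n = 294 × 1060 × 10⁻³ = 311.8 kN; R_n/Ω = 311.8/2.0 = 155.9 kN.

R_n/Ω ≈ 156 kN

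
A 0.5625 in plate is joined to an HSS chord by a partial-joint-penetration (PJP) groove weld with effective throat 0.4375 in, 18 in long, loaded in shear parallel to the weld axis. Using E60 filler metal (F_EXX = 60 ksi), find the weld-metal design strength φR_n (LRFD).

φR_n ≈ 213 kips

Effective throat (given) t_e = 0.4375 in.
A_we = 0.4375 × 18 = 7.875 in².
F_nw = 0.6 F_EXX = 36 ksi.
φR_n = 0.75 × 36 × 7.875 = 212.6 kips.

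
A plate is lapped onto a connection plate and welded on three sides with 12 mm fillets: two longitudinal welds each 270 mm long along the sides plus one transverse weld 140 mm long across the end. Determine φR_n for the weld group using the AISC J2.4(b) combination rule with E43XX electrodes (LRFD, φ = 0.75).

φR_n ≈ 1120 kN

E43XX → F_EXX = 430 MPa.
t_e = 0.707 × 12 = 8.484 mm.
R_nwl = 0.6 × 430 × 8.484 × 540 × 10⁻³ = 1182 kN (longitudinal, 2 welds).
R_nwt = 0.6 × 430 × 8.484 × 140 × 10⁻³ = 306.4 kN (transverse, base value).
(i) R_nwl + R_nwt = 1488 kN; (ii) 0.85 R_nwl + 1.5 R_nwt = 1464 kN.
R_n = max = 1488 kN [governs: (i)]; φR_n = 1116 kN.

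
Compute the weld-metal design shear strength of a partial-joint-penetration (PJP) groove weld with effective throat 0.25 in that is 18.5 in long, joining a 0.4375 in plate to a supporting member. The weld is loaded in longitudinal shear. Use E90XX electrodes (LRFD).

φR_n ≈ 187 kips

E90XX → F_EXX = 90 ksi.
Effective throat (given) t_e = 0.25 in.
A_we = 0.25 × 18.5 = 4.625 in².
F_nw = 0.6 F_EXX = 54 ksi.
φR_n = 0.75 × 54 × 4.625 = 187.3 kips.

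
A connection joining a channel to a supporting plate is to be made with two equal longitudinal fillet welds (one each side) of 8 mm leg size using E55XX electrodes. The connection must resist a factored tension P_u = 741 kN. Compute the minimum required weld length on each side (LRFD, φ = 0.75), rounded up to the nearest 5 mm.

E55XX → F_EXX = 550 MPa.
Throat t_e = 0.707 × 8 = 5.656 mm.
φr_n = 0.75 × 0.6 × 550 × 5.656 × 10⁻³ = 1.4 kN/mm.
L_req = P_u / φr_n = 741 / 1.4 = 529.3 mm total.
Per side: 529.3 / 2 = 264.7 mm.
Round up → use L = 265 mm on each side.

L = 265 mm on each side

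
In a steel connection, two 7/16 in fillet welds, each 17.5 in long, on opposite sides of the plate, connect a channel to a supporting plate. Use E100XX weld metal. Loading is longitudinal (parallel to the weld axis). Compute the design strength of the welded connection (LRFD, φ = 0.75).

φR_n ≈ 487 kips

E100XX → F_EXX = 100 ksi.
Effective throat t_e = 0.707 × 0.4375 = 0.3093 in.
Total length L = 35 in; A_we = 0.3093 × 35 = 10.83 in².
F_nw = 0.6 F_EXX = 0.6 × 100 = 60 ksi.
φR_n = 0.75 × 60 × 10.83 = 487.2 kips.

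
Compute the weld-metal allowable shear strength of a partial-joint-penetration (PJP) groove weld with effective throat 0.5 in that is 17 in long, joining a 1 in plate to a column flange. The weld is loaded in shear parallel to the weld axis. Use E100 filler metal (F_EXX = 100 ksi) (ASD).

Effective throat (given) t_e = 0.5 in.
A_we = 0.5 × 17 = 8.5 in².
F_nw = 0.6 F_EXX = 60 ksi.
R_n/Ω = (60 × 8.5) / 2.0 = 255 kip.

R_n/Ω ≈ 255 kip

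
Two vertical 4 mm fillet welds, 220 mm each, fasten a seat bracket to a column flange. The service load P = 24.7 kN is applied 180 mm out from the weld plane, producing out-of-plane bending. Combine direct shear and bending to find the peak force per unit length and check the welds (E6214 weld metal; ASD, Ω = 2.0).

f_max ≈ 281 N/mm; adequate

E62XX → F_EXX = 620 MPa.
L_w = 2 × 220 = 440 mm; section modulus (unit throat) S = 2 × L²/6 = 16130 mm².
Direct shear f_v = P/L_w = 24.7×10³/440 = 56.14 N/mm.
Moment M = P × e = 24.7×10³ × 180 = 4446000 N·mm; bending f_b = M/S = 275.6 N/mm.
f_max = √(f_v² + f_b²) = √(56.14² + 275.6²) = 281.2 N/mm.
r_n/Ω = (1/2.0) × 0.6 × 620 × (0.707 × 4) = 526 N/mm → adequate.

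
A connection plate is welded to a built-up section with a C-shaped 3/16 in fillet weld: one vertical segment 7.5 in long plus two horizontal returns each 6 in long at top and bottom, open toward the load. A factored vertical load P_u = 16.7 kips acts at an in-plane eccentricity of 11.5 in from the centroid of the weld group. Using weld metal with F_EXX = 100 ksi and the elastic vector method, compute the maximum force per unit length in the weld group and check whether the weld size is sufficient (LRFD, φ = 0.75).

Total weld length L_w = 19.5 in. Treat welds as unit-width lines.
Centroid: x̄ = 2×6×3 / 19.5 = 1.846 in from the vertical weld.
Polar moment about centroid: J = I_x + I_y = [7.5³/12 + 2×6×3.75²] + [7.5×1.846² + 2(6³/12 + 6×1.154²)] = 281.4 in³.
Direct shear f_v = P/L_w = 16.7 / 19.5 = 0.8564 kip/in (vertical).
Torsion M = P·e = 16.7 × 11.5 = 192.05 kip·in.
Critical point at (x, y) = (4.154, 3.75) from centroid. f_tx = M·y/J = 2.559 kip/in; f_ty = M·x/J = 2.834 kip/in.
Resultant f_max = √[f_tx² + (f_v + f_ty)²] = √[2.559² + (0.8564 + 2.834)²] = 4.491 kip/in.
Capacity per unit length: φr_n = 0.75 × 0.6 × 100 × (0.707 × 0.1875) = 5.965 kip/in.
4.491 ≤ 5.965 → adequate.

f_max ≈ 4.49 kip/in; adequate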